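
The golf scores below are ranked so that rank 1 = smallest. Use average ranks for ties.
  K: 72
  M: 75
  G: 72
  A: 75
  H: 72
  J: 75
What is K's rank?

Sorted (ascending): 72, 72, 72, 75, 75, 75
The 3 values of 72 occupy positions 1–3 → average rank 2.
The 3 values of 75 occupy positions 4–6 → average rank 5.
K has value 72 → rank 2.

2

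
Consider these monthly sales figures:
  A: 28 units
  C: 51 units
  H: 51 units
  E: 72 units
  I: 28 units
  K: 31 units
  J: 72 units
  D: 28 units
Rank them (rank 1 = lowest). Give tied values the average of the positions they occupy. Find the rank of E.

Sorted (ascending): 28, 28, 28, 31, 51, 51, 72, 72
The 3 values of 28 occupy positions 1–3 → average rank 2.
The 2 values of 51 occupy positions 5–6 → average rank (5+6)/2 = 5.5.
The 2 values of 72 occupy positions 7–8 → average rank (7+8)/2 = 7.5.
E has value 72 units → rank 7.5.

7.5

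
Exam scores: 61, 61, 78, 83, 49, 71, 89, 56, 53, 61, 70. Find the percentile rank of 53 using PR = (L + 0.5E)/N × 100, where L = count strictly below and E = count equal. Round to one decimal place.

13.6

N = 11.
Strictly below 53: 1. Equal to 53: 1.
PR = (1 + 0.5·1)/11 × 100 = 13.6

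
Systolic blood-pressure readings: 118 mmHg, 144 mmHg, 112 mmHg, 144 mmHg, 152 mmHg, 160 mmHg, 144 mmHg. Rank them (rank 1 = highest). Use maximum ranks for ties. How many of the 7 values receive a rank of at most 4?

2

Sorted (descending): 160, 152, 144, 144, 144, 118, 112
The 3 values of 144 occupy positions 3–5 → each gets rank 5.
Ranks ≤ 4: {1, 2} → 2 values.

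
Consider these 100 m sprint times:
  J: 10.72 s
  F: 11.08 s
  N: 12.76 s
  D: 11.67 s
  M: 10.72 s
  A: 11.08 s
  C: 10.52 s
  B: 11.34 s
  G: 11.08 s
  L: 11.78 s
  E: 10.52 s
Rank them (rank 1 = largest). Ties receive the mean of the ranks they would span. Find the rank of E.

Sorted (descending): 12.76, 11.78, 11.67, 11.34, 11.08, 11.08, 11.08, 10.72, 10.72, 10.52, 10.52
The 3 values of 11.08 occupy positions 5–7 → average rank 6.
The 2 values of 10.72 occupy positions 8–9 → average rank (8+9)/2 = 8.5.
The 2 values of 10.52 occupy positions 10–11 → average rank (10+11)/2 = 10.5.
E has value 10.52 s → rank 10.5.

10.5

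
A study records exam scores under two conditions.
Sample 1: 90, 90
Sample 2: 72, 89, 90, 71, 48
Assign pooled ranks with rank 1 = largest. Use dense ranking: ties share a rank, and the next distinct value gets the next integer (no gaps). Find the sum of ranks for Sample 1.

2

Sorted (descending): 90, 90, 90, 89, 72, 71, 48
The 3 values of 90 share dense rank 1.
Remaining distinct values take the next consecutive integers.
Sample 1 values → pooled ranks: 90→1, 90→1
Rank sum = 1 + 1 = 2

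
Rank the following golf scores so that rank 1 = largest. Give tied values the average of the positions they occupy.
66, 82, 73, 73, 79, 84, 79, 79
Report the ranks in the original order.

8, 2, 6.5, 6.5, 4, 1, 4, 4

Sorted (descending): 84, 82, 79, 79, 79, 73, 73, 66
The 3 values of 79 occupy positions 3–5 → average rank 4.
The 2 values of 73 occupy positions 6–7 → average rank (6+7)/2 = 6.5.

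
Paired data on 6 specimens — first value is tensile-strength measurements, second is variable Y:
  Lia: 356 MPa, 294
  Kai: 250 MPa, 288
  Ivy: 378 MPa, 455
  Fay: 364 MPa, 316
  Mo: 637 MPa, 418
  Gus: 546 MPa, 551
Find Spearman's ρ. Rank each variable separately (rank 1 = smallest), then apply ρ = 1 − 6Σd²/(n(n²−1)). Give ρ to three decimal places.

0.829

Ranks of variable 1: 2, 1, 4, 3, 6, 5
Ranks of variable 2: 2, 1, 5, 3, 4, 6
d = r₁ − r₂: 0, 0, -1, 0, 2, -1
d²: 0, 0, 1, 0, 4, 1; Σd² = 6
ρ = 1 − 6·6/(6·35) = 1 − 36/210 = 0.829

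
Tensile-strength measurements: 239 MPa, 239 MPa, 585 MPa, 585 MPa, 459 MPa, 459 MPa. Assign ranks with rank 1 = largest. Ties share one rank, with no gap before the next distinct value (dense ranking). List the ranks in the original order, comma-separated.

3, 3, 1, 1, 2, 2

Sorted (descending): 585, 585, 459, 459, 239, 239
The 2 values of 585 share dense rank 1.
The 2 values of 459 share dense rank 2.
The 2 values of 239 share dense rank 3.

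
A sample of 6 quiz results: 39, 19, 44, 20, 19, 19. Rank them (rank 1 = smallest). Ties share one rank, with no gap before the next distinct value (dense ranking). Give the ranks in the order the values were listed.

3, 1, 4, 2, 1, 1

Sorted (ascending): 19, 19, 19, 20, 39, 44
The 3 values of 19 share dense rank 1.
Remaining distinct values take the next consecutive integers.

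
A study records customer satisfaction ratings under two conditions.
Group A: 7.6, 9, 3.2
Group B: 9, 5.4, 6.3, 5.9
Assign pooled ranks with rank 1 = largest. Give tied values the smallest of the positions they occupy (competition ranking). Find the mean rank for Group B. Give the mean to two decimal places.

4.00

Sorted (descending): 9, 9, 7.6, 6.3, 5.9, 5.4, 3.2
The 2 values of 9 occupy positions 1–2 → each gets rank 1.
Group B values → pooled ranks: 9→1, 5.4→6, 6.3→4, 5.9→5
Mean rank = (1 + 6 + 4 + 5) / 4 = 4.00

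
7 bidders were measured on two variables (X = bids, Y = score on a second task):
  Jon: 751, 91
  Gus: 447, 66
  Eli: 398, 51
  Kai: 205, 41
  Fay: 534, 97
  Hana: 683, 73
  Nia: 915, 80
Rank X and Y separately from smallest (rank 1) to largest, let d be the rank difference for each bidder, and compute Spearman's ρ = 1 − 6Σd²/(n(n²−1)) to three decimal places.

0.750

Ranks of variable 1: 6, 3, 2, 1, 4, 5, 7
Ranks of variable 2: 6, 3, 2, 1, 7, 4, 5
d = r₁ − r₂: 0, 0, 0, 0, -3, 1, 2
d²: 0, 0, 0, 0, 9, 1, 4; Σd² = 14
ρ = 1 − 6·14/(7·48) = 1 − 84/336 = 0.750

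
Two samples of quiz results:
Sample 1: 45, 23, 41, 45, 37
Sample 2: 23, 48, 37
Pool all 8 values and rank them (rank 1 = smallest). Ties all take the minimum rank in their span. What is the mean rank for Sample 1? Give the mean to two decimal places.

4.20

Sorted (ascending): 23, 23, 37, 37, 41, 45, 45, 48
The 2 values of 23 occupy positions 1–2 → each gets rank 1.
The 2 values of 37 occupy positions 3–4 → each gets rank 3.
The 2 values of 45 occupy positions 6–7 → each gets rank 6.
Sample 1 values → pooled ranks: 45→6, 23→1, 41→5, 45→6, 37→3
Mean rank = (6 + 1 + 5 + 6 + 3) / 5 = 4.20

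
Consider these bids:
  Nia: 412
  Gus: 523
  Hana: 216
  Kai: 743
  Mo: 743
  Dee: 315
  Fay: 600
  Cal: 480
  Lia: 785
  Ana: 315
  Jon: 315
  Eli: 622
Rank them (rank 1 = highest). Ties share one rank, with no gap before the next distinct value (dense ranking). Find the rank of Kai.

Sorted (descending): 785, 743, 743, 622, 600, 523, 480, 412, 315, 315, 315, 216
The 2 values of 743 share dense rank 2.
The 3 values of 315 share dense rank 8.
Remaining distinct values take the next consecutive integers.
Kai has value 743 → rank 2.

2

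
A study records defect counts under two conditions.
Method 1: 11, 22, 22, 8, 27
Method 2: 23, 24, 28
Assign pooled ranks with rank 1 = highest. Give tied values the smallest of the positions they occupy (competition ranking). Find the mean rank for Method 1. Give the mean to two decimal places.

Sorted (descending): 28, 27, 24, 23, 22, 22, 11, 8
The 2 values of 22 occupy positions 5–6 → each gets rank 5.
Method 1 values → pooled ranks: 11→7, 22→5, 22→5, 8→8, 27→2
Mean rank = (7 + 5 + 5 + 8 + 2) / 5 = 5.40

5.40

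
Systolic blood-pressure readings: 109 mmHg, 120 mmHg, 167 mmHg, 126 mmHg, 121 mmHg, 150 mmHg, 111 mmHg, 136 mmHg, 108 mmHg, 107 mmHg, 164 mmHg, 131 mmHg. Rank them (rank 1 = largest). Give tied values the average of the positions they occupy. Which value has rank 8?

Sorted (descending): 167, 164, 150, 136, 131, 126, 121, 120, 111, 109, 108, 107
No ties — each value takes its position as its rank.
Rank 8 → value 120.

120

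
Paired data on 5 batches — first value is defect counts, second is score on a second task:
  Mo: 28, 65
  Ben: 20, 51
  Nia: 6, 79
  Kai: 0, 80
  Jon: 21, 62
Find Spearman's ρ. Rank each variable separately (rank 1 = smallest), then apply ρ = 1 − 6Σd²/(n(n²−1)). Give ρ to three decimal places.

-0.600

Ranks of variable 1: 5, 3, 2, 1, 4
Ranks of variable 2: 3, 1, 4, 5, 2
d = r₁ − r₂: 2, 2, -2, -4, 2
d²: 4, 4, 4, 16, 4; Σd² = 32
ρ = 1 − 6·32/(5·24) = 1 − 192/120 = -0.600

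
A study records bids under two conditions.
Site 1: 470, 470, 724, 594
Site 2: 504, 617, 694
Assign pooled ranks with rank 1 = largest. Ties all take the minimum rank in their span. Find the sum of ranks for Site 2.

Sorted (descending): 724, 694, 617, 594, 504, 470, 470
The 2 values of 470 occupy positions 6–7 → each gets rank 6.
Site 2 values → pooled ranks: 504→5, 617→3, 694→2
Rank sum = 5 + 3 + 2 = 10

10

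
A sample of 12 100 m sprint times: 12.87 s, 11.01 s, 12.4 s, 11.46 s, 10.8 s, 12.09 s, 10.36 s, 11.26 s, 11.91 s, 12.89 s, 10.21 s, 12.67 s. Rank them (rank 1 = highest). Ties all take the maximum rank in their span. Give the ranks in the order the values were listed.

Sorted (descending): 12.89, 12.87, 12.67, 12.4, 12.09, 11.91, 11.46, 11.26, 11.01, 10.8, 10.36, 10.21
No ties — each value takes its position as its rank.

2, 9, 4, 7, 10, 5, 11, 8, 6, 1, 12, 3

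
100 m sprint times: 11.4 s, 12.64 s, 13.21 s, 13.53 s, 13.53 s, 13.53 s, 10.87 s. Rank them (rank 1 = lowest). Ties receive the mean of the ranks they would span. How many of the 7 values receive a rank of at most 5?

Sorted (ascending): 10.87, 11.4, 12.64, 13.21, 13.53, 13.53, 13.53
The 3 values of 13.53 occupy positions 5–7 → average rank 6.
Ranks ≤ 5: {1, 2, 3, 4} → 4 values.

4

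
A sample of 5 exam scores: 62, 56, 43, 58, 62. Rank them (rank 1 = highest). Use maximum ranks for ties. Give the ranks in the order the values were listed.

2, 4, 5, 3, 2

Sorted (descending): 62, 62, 58, 56, 43
The 2 values of 62 occupy positions 1–2 → each gets rank 2.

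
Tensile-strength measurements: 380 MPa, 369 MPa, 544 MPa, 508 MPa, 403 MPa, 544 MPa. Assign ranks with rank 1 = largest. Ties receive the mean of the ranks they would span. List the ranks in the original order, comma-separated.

Sorted (descending): 544, 544, 508, 403, 380, 369
The 2 values of 544 occupy positions 1–2 → average rank (1+2)/2 = 1.5.

5, 6, 1.5, 3, 4, 1.5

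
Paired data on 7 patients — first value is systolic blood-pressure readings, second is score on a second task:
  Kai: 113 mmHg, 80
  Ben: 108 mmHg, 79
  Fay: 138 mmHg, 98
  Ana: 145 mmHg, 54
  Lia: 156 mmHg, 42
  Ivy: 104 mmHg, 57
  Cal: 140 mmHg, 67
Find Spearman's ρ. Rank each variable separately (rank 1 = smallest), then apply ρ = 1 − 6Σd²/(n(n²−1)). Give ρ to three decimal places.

Ranks of variable 1: 3, 2, 4, 6, 7, 1, 5
Ranks of variable 2: 6, 5, 7, 2, 1, 3, 4
d = r₁ − r₂: -3, -3, -3, 4, 6, -2, 1
d²: 9, 9, 9, 16, 36, 4, 1; Σd² = 84
ρ = 1 − 6·84/(7·48) = 1 − 504/336 = -0.500

-0.500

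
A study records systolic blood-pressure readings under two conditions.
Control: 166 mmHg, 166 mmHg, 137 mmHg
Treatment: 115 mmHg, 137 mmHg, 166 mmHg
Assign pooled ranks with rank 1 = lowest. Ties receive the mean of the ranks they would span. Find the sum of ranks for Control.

Sorted (ascending): 115, 137, 137, 166, 166, 166
The 2 values of 137 occupy positions 2–3 → average rank (2+3)/2 = 2.5.
The 3 values of 166 occupy positions 4–6 → average rank 5.
Control values → pooled ranks: 166→5, 166→5, 137→2.5
Rank sum = 5 + 5 + 2.5 = 12.5

12.5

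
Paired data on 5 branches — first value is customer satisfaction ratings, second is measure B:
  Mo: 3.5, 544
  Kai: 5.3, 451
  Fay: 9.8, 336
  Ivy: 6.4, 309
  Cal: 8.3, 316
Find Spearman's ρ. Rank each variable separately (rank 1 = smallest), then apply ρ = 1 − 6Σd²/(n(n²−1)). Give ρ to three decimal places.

-0.600

Ranks of variable 1: 1, 2, 5, 3, 4
Ranks of variable 2: 5, 4, 3, 1, 2
d = r₁ − r₂: -4, -2, 2, 2, 2
d²: 16, 4, 4, 4, 4; Σd² = 32
ρ = 1 − 6·32/(5·24) = 1 − 192/120 = -0.600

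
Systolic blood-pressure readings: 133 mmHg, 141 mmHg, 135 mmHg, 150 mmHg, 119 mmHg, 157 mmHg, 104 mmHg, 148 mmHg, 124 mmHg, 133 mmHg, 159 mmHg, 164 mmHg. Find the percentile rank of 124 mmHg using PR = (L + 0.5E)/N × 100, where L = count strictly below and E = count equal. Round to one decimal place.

N = 12.
Strictly below 124: 2. Equal to 124: 1.
PR = (2 + 0.5·1)/12 × 100 = 20.8

20.8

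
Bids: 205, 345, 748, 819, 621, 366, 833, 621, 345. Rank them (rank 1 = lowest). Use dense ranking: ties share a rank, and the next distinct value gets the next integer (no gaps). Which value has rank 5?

Sorted (ascending): 205, 345, 345, 366, 621, 621, 748, 819, 833
The 2 values of 345 share dense rank 2.
The 2 values of 621 share dense rank 4.
Remaining distinct values take the next consecutive integers.
Rank 5 → value 748.

748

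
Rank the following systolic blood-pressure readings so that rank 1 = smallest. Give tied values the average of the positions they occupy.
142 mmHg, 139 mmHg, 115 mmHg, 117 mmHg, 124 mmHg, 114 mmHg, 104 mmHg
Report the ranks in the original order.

Sorted (ascending): 104, 114, 115, 117, 124, 139, 142
No ties — each value takes its position as its rank.

7, 6, 3, 4, 5, 2, 1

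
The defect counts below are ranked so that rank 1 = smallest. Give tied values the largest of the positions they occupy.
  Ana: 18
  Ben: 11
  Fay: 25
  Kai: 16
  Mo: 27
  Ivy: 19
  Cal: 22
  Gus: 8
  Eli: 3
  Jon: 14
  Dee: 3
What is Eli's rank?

Sorted (ascending): 3, 3, 8, 11, 14, 16, 18, 19, 22, 25, 27
The 2 values of 3 occupy positions 1–2 → each gets rank 2.
Eli has value 3 → rank 2.

2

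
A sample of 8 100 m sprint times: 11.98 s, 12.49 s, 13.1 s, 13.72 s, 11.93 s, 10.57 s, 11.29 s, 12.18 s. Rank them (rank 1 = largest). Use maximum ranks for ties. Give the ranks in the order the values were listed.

5, 3, 2, 1, 6, 8, 7, 4

Sorted (descending): 13.72, 13.1, 12.49, 12.18, 11.98, 11.93, 11.29, 10.57
No ties — each value takes its position as its rank.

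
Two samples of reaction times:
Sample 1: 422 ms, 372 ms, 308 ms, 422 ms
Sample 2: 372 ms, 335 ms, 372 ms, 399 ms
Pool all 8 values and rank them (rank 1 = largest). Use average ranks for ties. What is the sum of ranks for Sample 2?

Sorted (descending): 422, 422, 399, 372, 372, 372, 335, 308
The 2 values of 422 occupy positions 1–2 → average rank (1+2)/2 = 1.5.
The 3 values of 372 occupy positions 4–6 → average rank 5.
Sample 2 values → pooled ranks: 372→5, 335→7, 372→5, 399→3
Rank sum = 5 + 7 + 5 + 3 = 20

20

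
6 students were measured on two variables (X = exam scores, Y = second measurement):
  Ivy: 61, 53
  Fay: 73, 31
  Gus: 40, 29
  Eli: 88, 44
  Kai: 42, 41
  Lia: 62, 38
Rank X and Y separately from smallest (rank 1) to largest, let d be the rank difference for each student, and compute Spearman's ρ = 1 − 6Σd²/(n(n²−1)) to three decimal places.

0.314

Ranks of variable 1: 3, 5, 1, 6, 2, 4
Ranks of variable 2: 6, 2, 1, 5, 4, 3
d = r₁ − r₂: -3, 3, 0, 1, -2, 1
d²: 9, 9, 0, 1, 4, 1; Σd² = 24
ρ = 1 − 6·24/(6·35) = 1 − 144/210 = 0.314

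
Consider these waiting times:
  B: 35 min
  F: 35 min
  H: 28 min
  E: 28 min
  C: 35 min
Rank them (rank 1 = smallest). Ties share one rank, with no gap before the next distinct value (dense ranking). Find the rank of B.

Sorted (ascending): 28, 28, 35, 35, 35
The 2 values of 28 share dense rank 1.
The 3 values of 35 share dense rank 2.
B has value 35 min → rank 2.

2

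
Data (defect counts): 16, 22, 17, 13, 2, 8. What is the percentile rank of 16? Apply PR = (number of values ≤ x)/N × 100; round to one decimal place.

66.7

N = 6.
Strictly below 16: 3. Equal to 16: 1.
PR = 4/6 × 100 = 66.7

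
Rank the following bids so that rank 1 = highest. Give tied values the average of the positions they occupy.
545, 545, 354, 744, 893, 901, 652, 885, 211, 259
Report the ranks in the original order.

6.5, 6.5, 8, 4, 2, 1, 5, 3, 10, 9

Sorted (descending): 901, 893, 885, 744, 652, 545, 545, 354, 259, 211
The 2 values of 545 occupy positions 6–7 → average rank (6+7)/2 = 6.5.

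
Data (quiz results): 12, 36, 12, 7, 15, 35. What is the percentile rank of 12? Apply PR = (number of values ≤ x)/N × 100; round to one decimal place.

N = 6.
Strictly below 12: 1. Equal to 12: 2.
PR = 3/6 × 100 = 50.0

50.0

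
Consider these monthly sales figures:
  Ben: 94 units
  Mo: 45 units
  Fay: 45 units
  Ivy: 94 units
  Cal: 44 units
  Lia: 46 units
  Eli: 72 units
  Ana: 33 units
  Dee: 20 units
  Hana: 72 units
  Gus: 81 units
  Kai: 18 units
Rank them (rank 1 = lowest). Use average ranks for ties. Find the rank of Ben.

Sorted (ascending): 18, 20, 33, 44, 45, 45, 46, 72, 72, 81, 94, 94
The 2 values of 45 occupy positions 5–6 → average rank (5+6)/2 = 5.5.
The 2 values of 72 occupy positions 8–9 → average rank (8+9)/2 = 8.5.
The 2 values of 94 occupy positions 11–12 → average rank (11+12)/2 = 11.5.
Ben has value 94 units → rank 11.5.

11.5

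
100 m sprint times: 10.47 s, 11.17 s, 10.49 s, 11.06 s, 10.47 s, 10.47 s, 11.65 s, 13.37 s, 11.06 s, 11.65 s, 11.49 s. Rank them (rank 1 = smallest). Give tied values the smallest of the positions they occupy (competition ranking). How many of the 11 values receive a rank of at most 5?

6

Sorted (ascending): 10.47, 10.47, 10.47, 10.49, 11.06, 11.06, 11.17, 11.49, 11.65, 11.65, 13.37
The 3 values of 10.47 occupy positions 1–3 → each gets rank 1.
The 2 values of 11.06 occupy positions 5–6 → each gets rank 5.
The 2 values of 11.65 occupy positions 9–10 → each gets rank 9.
Ranks ≤ 5: {1, 1, 1, 4, 5, 5} → 6 values.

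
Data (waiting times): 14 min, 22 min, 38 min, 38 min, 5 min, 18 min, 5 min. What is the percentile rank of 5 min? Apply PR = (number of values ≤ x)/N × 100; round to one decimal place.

28.6

N = 7.
Strictly below 5: 0. Equal to 5: 2.
PR = 2/7 × 100 = 28.6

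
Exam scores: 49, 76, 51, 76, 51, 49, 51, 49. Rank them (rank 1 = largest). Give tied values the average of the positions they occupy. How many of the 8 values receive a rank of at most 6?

Sorted (descending): 76, 76, 51, 51, 51, 49, 49, 49
The 2 values of 76 occupy positions 1–2 → average rank (1+2)/2 = 1.5.
The 3 values of 51 occupy positions 3–5 → average rank 4.
The 3 values of 49 occupy positions 6–8 → average rank 7.
Ranks ≤ 6: {1.5, 1.5, 4, 4, 4} → 5 values.

5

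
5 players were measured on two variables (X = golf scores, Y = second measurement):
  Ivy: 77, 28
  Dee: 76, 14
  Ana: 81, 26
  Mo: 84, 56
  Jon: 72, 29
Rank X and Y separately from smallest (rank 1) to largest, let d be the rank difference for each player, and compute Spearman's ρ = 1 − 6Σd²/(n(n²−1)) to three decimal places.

Ranks of variable 1: 3, 2, 4, 5, 1
Ranks of variable 2: 3, 1, 2, 5, 4
d = r₁ − r₂: 0, 1, 2, 0, -3
d²: 0, 1, 4, 0, 9; Σd² = 14
ρ = 1 − 6·14/(5·24) = 1 − 84/120 = 0.300

0.300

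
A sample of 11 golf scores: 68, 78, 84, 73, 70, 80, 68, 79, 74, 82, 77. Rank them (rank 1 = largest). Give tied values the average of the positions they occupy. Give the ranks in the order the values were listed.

10.5, 5, 1, 8, 9, 3, 10.5, 4, 7, 2, 6

Sorted (descending): 84, 82, 80, 79, 78, 77, 74, 73, 70, 68, 68
The 2 values of 68 occupy positions 10–11 → average rank (10+11)/2 = 10.5.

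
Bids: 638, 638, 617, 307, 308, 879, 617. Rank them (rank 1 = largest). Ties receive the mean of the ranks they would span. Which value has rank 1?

Sorted (descending): 879, 638, 638, 617, 617, 308, 307
The 2 values of 638 occupy positions 2–3 → average rank (2+3)/2 = 2.5.
The 2 values of 617 occupy positions 4–5 → average rank (4+5)/2 = 4.5.
Rank 1 → value 879.

879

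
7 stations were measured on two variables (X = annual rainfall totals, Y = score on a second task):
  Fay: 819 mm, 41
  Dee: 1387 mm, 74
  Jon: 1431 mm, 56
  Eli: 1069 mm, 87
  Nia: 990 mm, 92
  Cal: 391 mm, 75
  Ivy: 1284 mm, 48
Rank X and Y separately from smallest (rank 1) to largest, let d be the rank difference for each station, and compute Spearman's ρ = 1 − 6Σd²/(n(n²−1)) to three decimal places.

-0.179

Ranks of variable 1: 2, 6, 7, 4, 3, 1, 5
Ranks of variable 2: 1, 4, 3, 6, 7, 5, 2
d = r₁ − r₂: 1, 2, 4, -2, -4, -4, 3
d²: 1, 4, 16, 4, 16, 16, 9; Σd² = 66
ρ = 1 − 6·66/(7·48) = 1 − 396/336 = -0.179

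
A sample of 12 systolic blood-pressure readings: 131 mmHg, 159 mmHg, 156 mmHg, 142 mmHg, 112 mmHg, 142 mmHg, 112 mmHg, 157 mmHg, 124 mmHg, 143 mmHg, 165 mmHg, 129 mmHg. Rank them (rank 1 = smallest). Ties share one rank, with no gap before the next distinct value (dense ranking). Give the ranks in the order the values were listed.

Sorted (ascending): 112, 112, 124, 129, 131, 142, 142, 143, 156, 157, 159, 165
The 2 values of 112 share dense rank 1.
The 2 values of 142 share dense rank 5.
Remaining distinct values take the next consecutive integers.

4, 9, 7, 5, 1, 5, 1, 8, 2, 6, 10, 3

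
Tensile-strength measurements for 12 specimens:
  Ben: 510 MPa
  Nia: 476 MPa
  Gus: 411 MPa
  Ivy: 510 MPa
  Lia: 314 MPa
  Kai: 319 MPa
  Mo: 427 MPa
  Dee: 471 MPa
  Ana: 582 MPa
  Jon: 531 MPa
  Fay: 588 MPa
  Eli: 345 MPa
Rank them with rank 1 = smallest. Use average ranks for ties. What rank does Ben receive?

Sorted (ascending): 314, 319, 345, 411, 427, 471, 476, 510, 510, 531, 582, 588
The 2 values of 510 occupy positions 8–9 → average rank (8+9)/2 = 8.5.
Ben has value 510 MPa → rank 8.5.

8.5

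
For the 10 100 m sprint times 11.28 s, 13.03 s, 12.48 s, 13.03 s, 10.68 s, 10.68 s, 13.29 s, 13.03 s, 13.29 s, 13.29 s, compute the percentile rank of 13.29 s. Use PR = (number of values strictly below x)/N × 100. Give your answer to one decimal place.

N = 10.
Strictly below 13.29: 7. Equal to 13.29: 3.
PR = 7/10 × 100 = 70.0

70.0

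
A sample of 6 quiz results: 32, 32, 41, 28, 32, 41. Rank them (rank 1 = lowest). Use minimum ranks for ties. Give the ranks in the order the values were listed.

Sorted (ascending): 28, 32, 32, 32, 41, 41
The 3 values of 32 occupy positions 2–4 → each gets rank 2.
The 2 values of 41 occupy positions 5–6 → each gets rank 5.

2, 2, 5, 1, 2, 5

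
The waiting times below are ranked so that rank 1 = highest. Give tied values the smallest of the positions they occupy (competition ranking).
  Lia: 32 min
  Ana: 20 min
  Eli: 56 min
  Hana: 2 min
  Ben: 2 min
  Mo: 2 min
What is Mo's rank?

4

Sorted (descending): 56, 32, 20, 2, 2, 2
The 3 values of 2 occupy positions 4–6 → each gets rank 4.
Mo has value 2 min → rank 4.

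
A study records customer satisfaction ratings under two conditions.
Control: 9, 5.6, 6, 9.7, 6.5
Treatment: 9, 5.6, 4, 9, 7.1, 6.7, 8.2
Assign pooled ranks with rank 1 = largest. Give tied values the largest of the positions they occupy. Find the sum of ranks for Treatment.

Sorted (descending): 9.7, 9, 9, 9, 8.2, 7.1, 6.7, 6.5, 6, 5.6, 5.6, 4
The 3 values of 9 occupy positions 2–4 → each gets rank 4.
The 2 values of 5.6 occupy positions 10–11 → each gets rank 11.
Treatment values → pooled ranks: 9→4, 5.6→11, 4→12, 9→4, 7.1→6, 6.7→7, 8.2→5
Rank sum = 4 + 11 + 12 + 4 + 6 + 7 + 5 = 49

49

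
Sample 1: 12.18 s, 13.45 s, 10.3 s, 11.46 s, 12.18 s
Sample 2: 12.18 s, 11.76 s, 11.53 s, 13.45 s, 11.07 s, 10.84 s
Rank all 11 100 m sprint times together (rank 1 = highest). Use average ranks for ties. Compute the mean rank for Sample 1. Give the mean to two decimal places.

5.70

Sorted (descending): 13.45, 13.45, 12.18, 12.18, 12.18, 11.76, 11.53, 11.46, 11.07, 10.84, 10.3
The 2 values of 13.45 occupy positions 1–2 → average rank (1+2)/2 = 1.5.
The 3 values of 12.18 occupy positions 3–5 → average rank 4.
Sample 1 values → pooled ranks: 12.18→4, 13.45→1.5, 10.3→11, 11.46→8, 12.18→4
Mean rank = (4 + 1.5 + 11 + 8 + 4) / 5 = 5.70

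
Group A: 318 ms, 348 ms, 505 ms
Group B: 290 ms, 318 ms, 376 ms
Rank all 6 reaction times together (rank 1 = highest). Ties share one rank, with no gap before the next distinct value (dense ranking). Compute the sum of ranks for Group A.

8

Sorted (descending): 505, 376, 348, 318, 318, 290
The 2 values of 318 share dense rank 4.
Remaining distinct values take the next consecutive integers.
Group A values → pooled ranks: 318→4, 348→3, 505→1
Rank sum = 4 + 3 + 1 = 8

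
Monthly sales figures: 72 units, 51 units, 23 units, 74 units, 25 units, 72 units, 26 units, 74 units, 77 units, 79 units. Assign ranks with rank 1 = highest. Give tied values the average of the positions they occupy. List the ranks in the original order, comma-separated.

Sorted (descending): 79, 77, 74, 74, 72, 72, 51, 26, 25, 23
The 2 values of 74 occupy positions 3–4 → average rank (3+4)/2 = 3.5.
The 2 values of 72 occupy positions 5–6 → average rank (5+6)/2 = 5.5.

5.5, 7, 10, 3.5, 9, 5.5, 8, 3.5, 2, 1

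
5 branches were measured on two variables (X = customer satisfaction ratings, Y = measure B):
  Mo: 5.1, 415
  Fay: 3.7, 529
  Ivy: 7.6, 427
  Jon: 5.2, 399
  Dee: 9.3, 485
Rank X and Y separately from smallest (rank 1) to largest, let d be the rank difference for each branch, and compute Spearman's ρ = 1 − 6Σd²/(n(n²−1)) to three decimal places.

-0.100

Ranks of variable 1: 2, 1, 4, 3, 5
Ranks of variable 2: 2, 5, 3, 1, 4
d = r₁ − r₂: 0, -4, 1, 2, 1
d²: 0, 16, 1, 4, 1; Σd² = 22
ρ = 1 − 6·22/(5·24) = 1 − 132/120 = -0.100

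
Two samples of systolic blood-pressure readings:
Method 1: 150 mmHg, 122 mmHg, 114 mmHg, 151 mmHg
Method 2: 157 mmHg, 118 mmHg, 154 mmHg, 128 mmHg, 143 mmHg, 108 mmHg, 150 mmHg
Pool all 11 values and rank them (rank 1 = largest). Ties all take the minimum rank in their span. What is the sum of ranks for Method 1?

25

Sorted (descending): 157, 154, 151, 150, 150, 143, 128, 122, 118, 114, 108
The 2 values of 150 occupy positions 4–5 → each gets rank 4.
Method 1 values → pooled ranks: 150→4, 122→8, 114→10, 151→3
Rank sum = 4 + 8 + 10 + 3 = 25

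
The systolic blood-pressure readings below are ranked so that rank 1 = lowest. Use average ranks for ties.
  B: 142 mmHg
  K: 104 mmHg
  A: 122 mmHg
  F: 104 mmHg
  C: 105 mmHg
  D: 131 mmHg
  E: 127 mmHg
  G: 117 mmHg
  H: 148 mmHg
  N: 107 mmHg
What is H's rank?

Sorted (ascending): 104, 104, 105, 107, 117, 122, 127, 131, 142, 148
The 2 values of 104 occupy positions 1–2 → average rank (1+2)/2 = 1.5.
H has value 148 mmHg → rank 10.

10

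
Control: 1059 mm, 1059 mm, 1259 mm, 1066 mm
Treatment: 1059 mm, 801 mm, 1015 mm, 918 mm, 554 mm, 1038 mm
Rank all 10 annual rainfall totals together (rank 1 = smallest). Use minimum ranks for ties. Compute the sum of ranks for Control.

31

Sorted (ascending): 554, 801, 918, 1015, 1038, 1059, 1059, 1059, 1066, 1259
The 3 values of 1059 occupy positions 6–8 → each gets rank 6.
Control values → pooled ranks: 1059→6, 1059→6, 1259→10, 1066→9
Rank sum = 6 + 6 + 10 + 9 = 31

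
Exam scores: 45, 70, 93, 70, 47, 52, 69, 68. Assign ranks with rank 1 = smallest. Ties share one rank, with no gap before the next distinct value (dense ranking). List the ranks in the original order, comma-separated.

Sorted (ascending): 45, 47, 52, 68, 69, 70, 70, 93
The 2 values of 70 share dense rank 6.
Remaining distinct values take the next consecutive integers.

1, 6, 7, 6, 2, 3, 5, 4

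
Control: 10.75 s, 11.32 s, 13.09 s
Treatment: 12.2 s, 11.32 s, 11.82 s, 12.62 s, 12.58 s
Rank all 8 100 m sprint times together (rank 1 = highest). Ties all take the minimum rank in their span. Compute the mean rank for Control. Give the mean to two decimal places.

5.00

Sorted (descending): 13.09, 12.62, 12.58, 12.2, 11.82, 11.32, 11.32, 10.75
The 2 values of 11.32 occupy positions 6–7 → each gets rank 6.
Control values → pooled ranks: 10.75→8, 11.32→6, 13.09→1
Mean rank = (8 + 6 + 1) / 3 = 5.00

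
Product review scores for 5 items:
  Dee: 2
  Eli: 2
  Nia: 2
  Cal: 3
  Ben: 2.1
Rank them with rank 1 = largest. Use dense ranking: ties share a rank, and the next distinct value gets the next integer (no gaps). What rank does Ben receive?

2

Sorted (descending): 3, 2.1, 2, 2, 2
The 3 values of 2 share dense rank 3.
Remaining distinct values take the next consecutive integers.
Ben has value 2.1 → rank 2.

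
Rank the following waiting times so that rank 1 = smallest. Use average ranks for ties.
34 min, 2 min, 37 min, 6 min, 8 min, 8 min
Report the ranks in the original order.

Sorted (ascending): 2, 6, 8, 8, 34, 37
The 2 values of 8 occupy positions 3–4 → average rank (3+4)/2 = 3.5.

5, 1, 6, 2, 3.5, 3.5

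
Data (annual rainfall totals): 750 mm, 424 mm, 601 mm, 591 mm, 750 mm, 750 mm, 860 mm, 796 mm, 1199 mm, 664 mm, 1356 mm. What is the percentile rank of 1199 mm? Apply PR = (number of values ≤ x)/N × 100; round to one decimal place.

N = 11.
Strictly below 1199: 9. Equal to 1199: 1.
PR = 10/11 × 100 = 90.9

90.9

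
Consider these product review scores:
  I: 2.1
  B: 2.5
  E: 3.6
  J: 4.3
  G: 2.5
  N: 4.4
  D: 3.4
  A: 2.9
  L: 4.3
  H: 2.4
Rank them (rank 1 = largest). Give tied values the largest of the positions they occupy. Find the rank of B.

Sorted (descending): 4.4, 4.3, 4.3, 3.6, 3.4, 2.9, 2.5, 2.5, 2.4, 2.1
The 2 values of 4.3 occupy positions 2–3 → each gets rank 3.
The 2 values of 2.5 occupy positions 7–8 → each gets rank 8.
B has value 2.5 → rank 8.

8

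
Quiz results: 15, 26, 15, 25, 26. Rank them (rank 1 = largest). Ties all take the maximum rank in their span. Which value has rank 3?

Sorted (descending): 26, 26, 25, 15, 15
The 2 values of 26 occupy positions 1–2 → each gets rank 2.
The 2 values of 15 occupy positions 4–5 → each gets rank 5.
Rank 3 → value 25.

25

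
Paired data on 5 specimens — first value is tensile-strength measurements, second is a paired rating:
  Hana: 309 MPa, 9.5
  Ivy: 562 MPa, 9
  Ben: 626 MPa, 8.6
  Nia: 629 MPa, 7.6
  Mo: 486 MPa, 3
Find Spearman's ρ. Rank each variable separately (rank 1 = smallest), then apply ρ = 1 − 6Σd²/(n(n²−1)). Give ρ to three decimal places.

Ranks of variable 1: 1, 3, 4, 5, 2
Ranks of variable 2: 5, 4, 3, 2, 1
d = r₁ − r₂: -4, -1, 1, 3, 1
d²: 16, 1, 1, 9, 1; Σd² = 28
ρ = 1 − 6·28/(5·24) = 1 − 168/120 = -0.400

-0.400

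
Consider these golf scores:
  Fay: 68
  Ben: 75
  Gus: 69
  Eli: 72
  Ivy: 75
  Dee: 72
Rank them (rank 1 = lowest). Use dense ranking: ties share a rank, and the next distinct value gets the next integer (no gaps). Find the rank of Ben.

Sorted (ascending): 68, 69, 72, 72, 75, 75
The 2 values of 72 share dense rank 3.
The 2 values of 75 share dense rank 4.
Remaining distinct values take the next consecutive integers.
Ben has value 75 → rank 4.

4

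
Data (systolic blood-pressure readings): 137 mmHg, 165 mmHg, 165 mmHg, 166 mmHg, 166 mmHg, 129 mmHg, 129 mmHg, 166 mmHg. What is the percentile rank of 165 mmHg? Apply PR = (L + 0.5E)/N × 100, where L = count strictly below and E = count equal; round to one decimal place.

50.0

N = 8.
Strictly below 165: 3. Equal to 165: 2.
PR = (3 + 0.5·2)/8 × 100 = 50.0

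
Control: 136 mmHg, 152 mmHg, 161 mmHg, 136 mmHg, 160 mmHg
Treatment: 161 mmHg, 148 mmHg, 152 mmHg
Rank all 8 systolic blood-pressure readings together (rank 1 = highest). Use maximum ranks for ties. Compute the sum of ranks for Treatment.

13

Sorted (descending): 161, 161, 160, 152, 152, 148, 136, 136
The 2 values of 161 occupy positions 1–2 → each gets rank 2.
The 2 values of 152 occupy positions 4–5 → each gets rank 5.
The 2 values of 136 occupy positions 7–8 → each gets rank 8.
Treatment values → pooled ranks: 161→2, 148→6, 152→5
Rank sum = 2 + 6 + 5 = 13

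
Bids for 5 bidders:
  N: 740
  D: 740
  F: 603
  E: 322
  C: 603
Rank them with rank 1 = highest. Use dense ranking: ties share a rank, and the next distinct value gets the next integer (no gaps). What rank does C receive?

Sorted (descending): 740, 740, 603, 603, 322
The 2 values of 740 share dense rank 1.
The 2 values of 603 share dense rank 2.
Remaining distinct values take the next consecutive integers.
C has value 603 → rank 2.

2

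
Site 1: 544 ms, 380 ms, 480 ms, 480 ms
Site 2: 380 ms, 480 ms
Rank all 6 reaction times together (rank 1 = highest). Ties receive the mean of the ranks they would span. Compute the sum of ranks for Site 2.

Sorted (descending): 544, 480, 480, 480, 380, 380
The 3 values of 480 occupy positions 2–4 → average rank 3.
The 2 values of 380 occupy positions 5–6 → average rank (5+6)/2 = 5.5.
Site 2 values → pooled ranks: 380→5.5, 480→3
Rank sum = 5.5 + 3 = 8.5

8.5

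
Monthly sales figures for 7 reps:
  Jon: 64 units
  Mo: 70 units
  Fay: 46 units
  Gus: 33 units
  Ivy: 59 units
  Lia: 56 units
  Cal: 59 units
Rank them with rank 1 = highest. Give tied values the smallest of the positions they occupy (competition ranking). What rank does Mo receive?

Sorted (descending): 70, 64, 59, 59, 56, 46, 33
The 2 values of 59 occupy positions 3–4 → each gets rank 3.
Mo has value 70 units → rank 1.

1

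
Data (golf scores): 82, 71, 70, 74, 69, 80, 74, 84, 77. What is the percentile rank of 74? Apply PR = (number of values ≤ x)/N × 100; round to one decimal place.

N = 9.
Strictly below 74: 3. Equal to 74: 2.
PR = 5/9 × 100 = 55.6

55.6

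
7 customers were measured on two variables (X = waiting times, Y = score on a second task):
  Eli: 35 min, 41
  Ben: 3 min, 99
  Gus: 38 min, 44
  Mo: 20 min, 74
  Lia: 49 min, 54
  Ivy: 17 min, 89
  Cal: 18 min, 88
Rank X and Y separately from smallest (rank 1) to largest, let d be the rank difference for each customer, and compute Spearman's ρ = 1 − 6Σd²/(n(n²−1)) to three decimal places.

-0.857

Ranks of variable 1: 5, 1, 6, 4, 7, 2, 3
Ranks of variable 2: 1, 7, 2, 4, 3, 6, 5
d = r₁ − r₂: 4, -6, 4, 0, 4, -4, -2
d²: 16, 36, 16, 0, 16, 16, 4; Σd² = 104
ρ = 1 − 6·104/(7·48) = 1 − 624/336 = -0.857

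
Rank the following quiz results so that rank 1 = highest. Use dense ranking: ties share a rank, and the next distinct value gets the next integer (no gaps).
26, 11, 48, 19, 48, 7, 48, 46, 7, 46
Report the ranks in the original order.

Sorted (descending): 48, 48, 48, 46, 46, 26, 19, 11, 7, 7
The 3 values of 48 share dense rank 1.
The 2 values of 46 share dense rank 2.
The 2 values of 7 share dense rank 6.
Remaining distinct values take the next consecutive integers.

3, 5, 1, 4, 1, 6, 1, 2, 6, 2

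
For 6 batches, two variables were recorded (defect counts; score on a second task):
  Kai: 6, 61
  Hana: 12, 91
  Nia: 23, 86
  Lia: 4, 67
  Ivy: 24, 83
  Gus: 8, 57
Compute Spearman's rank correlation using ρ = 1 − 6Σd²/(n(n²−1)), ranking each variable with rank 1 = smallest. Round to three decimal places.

Ranks of variable 1: 2, 4, 5, 1, 6, 3
Ranks of variable 2: 2, 6, 5, 3, 4, 1
d = r₁ − r₂: 0, -2, 0, -2, 2, 2
d²: 0, 4, 0, 4, 4, 4; Σd² = 16
ρ = 1 − 6·16/(6·35) = 1 − 96/210 = 0.543

0.543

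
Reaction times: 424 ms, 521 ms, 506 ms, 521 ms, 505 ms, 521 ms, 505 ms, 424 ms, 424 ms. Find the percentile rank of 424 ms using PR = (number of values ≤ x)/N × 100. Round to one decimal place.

33.3

N = 9.
Strictly below 424: 0. Equal to 424: 3.
PR = 3/9 × 100 = 33.3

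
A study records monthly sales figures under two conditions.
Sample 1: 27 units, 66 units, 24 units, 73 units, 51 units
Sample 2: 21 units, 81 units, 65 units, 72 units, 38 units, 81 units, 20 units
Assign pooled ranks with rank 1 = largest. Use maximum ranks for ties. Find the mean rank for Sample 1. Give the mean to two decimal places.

Sorted (descending): 81, 81, 73, 72, 66, 65, 51, 38, 27, 24, 21, 20
The 2 values of 81 occupy positions 1–2 → each gets rank 2.
Sample 1 values → pooled ranks: 27→9, 66→5, 24→10, 73→3, 51→7
Mean rank = (9 + 5 + 10 + 3 + 7) / 5 = 6.80

6.80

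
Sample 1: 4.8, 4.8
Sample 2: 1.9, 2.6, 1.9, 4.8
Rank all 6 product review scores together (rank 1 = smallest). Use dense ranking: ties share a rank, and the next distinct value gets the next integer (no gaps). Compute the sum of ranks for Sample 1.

Sorted (ascending): 1.9, 1.9, 2.6, 4.8, 4.8, 4.8
The 2 values of 1.9 share dense rank 1.
The 3 values of 4.8 share dense rank 3.
Remaining distinct values take the next consecutive integers.
Sample 1 values → pooled ranks: 4.8→3, 4.8→3
Rank sum = 3 + 3 = 6

6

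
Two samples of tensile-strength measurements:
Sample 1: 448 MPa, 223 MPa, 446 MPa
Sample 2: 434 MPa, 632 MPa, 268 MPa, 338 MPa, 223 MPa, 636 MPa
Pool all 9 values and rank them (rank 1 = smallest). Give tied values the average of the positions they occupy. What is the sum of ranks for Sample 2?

30.5

Sorted (ascending): 223, 223, 268, 338, 434, 446, 448, 632, 636
The 2 values of 223 occupy positions 1–2 → average rank (1+2)/2 = 1.5.
Sample 2 values → pooled ranks: 434→5, 632→8, 268→3, 338→4, 223→1.5, 636→9
Rank sum = 5 + 8 + 3 + 4 + 1.5 + 9 = 30.5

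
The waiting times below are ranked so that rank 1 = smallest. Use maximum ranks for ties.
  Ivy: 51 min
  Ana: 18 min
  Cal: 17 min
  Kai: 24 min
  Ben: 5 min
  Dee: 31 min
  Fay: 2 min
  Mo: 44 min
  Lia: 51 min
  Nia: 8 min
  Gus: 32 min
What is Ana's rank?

5

Sorted (ascending): 2, 5, 8, 17, 18, 24, 31, 32, 44, 51, 51
The 2 values of 51 occupy positions 10–11 → each gets rank 11.
Ana has value 18 min → rank 5.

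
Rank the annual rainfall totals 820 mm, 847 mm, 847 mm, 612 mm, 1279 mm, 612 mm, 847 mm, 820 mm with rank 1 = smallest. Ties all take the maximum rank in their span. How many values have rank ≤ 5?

Sorted (ascending): 612, 612, 820, 820, 847, 847, 847, 1279
The 2 values of 612 occupy positions 1–2 → each gets rank 2.
The 2 values of 820 occupy positions 3–4 → each gets rank 4.
The 3 values of 847 occupy positions 5–7 → each gets rank 7.
Ranks ≤ 5: {2, 2, 4, 4} → 4 values.

4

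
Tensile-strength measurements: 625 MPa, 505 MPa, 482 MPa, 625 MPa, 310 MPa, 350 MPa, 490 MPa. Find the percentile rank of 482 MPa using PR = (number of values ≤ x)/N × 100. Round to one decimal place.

42.9

N = 7.
Strictly below 482: 2. Equal to 482: 1.
PR = 3/7 × 100 = 42.9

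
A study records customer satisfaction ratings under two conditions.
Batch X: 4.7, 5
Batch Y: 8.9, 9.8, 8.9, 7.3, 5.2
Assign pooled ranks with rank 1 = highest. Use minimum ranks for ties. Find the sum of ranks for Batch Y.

14

Sorted (descending): 9.8, 8.9, 8.9, 7.3, 5.2, 5, 4.7
The 2 values of 8.9 occupy positions 2–3 → each gets rank 2.
Batch Y values → pooled ranks: 8.9→2, 9.8→1, 8.9→2, 7.3→4, 5.2→5
Rank sum = 2 + 1 + 2 + 4 + 5 = 14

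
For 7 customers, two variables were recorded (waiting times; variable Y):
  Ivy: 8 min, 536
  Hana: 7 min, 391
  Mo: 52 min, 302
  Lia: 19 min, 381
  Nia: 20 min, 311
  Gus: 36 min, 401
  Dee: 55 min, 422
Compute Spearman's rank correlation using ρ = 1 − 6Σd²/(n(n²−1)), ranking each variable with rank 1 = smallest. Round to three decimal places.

-0.143

Ranks of variable 1: 2, 1, 6, 3, 4, 5, 7
Ranks of variable 2: 7, 4, 1, 3, 2, 5, 6
d = r₁ − r₂: -5, -3, 5, 0, 2, 0, 1
d²: 25, 9, 25, 0, 4, 0, 1; Σd² = 64
ρ = 1 − 6·64/(7·48) = 1 − 384/336 = -0.143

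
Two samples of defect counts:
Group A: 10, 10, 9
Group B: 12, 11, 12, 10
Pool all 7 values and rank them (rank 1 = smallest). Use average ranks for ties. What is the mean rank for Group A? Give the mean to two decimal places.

2.33

Sorted (ascending): 9, 10, 10, 10, 11, 12, 12
The 3 values of 10 occupy positions 2–4 → average rank 3.
The 2 values of 12 occupy positions 6–7 → average rank (6+7)/2 = 6.5.
Group A values → pooled ranks: 10→3, 10→3, 9→1
Mean rank = (3 + 3 + 1) / 3 = 2.33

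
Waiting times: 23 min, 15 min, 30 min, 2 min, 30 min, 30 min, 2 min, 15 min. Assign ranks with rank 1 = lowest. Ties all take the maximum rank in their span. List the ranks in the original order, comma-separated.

5, 4, 8, 2, 8, 8, 2, 4

Sorted (ascending): 2, 2, 15, 15, 23, 30, 30, 30
The 2 values of 2 occupy positions 1–2 → each gets rank 2.
The 2 values of 15 occupy positions 3–4 → each gets rank 4.
The 3 values of 30 occupy positions 6–8 → each gets rank 8.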